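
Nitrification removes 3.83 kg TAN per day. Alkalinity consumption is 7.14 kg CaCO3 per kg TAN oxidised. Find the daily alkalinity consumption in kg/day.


Alkalinity factor: 7.14 kg CaCO3 consumed per kg TAN nitrified
alk = 3.83 kg TAN * 7.14 = 27.3462 kg CaCO3/day

27.3462 kg CaCO3/day


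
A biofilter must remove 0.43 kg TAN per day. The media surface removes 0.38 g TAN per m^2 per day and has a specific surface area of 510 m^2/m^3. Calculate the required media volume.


A = 0.43*1000 / 0.38 = 1131.5789 m^2
V = 1131.5789 / 510 = 2.21878

2.21878 m^3


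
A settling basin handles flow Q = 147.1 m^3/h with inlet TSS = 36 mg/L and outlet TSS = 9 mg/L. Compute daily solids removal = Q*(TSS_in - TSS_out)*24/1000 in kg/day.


Concentration drop: TSS_in - TSS_out = 36 - 9 = 27 mg/L
Hourly solids removed = Q * dTSS = 147.1 m^3/h * 27 mg/L = 3971.7 g/h  (m^3/h * mg/L = g/h)
Daily solids removed = 3971.7 * 24 = 95320.8 g/day
Convert g to kg: 95320.8 / 1000 = 95.3208 kg/day

95.3208 kg/day


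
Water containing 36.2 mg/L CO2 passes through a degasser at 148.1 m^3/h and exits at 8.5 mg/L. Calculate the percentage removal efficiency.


CO2_out / CO2_in = 8.5 / 36.2 = 0.23480663
Fraction remaining = 0.23480663
efficiency = (1 - 0.23480663) * 100 = 76.5193 %

76.5193 %


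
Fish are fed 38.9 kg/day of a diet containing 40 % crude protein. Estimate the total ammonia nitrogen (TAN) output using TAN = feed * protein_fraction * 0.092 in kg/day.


Protein in feed = 38.9 * 40/100 = 15.56 kg/day
TAN = protein * 0.092 = 15.56 * 0.092 = 1.43152 kg/day

1.43152 kg/day


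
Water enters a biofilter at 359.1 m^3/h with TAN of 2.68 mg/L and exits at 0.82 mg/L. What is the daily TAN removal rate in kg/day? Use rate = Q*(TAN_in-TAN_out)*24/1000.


Concentration drop: TAN_in - TAN_out = 2.68 - 0.82 = 1.86 mg/L
Hourly TAN removed = Q * dTAN = 359.1 m^3/h * 1.86 mg/L = 667.926 g/h  (m^3/h * mg/L = g/h)
Daily TAN removed = 667.926 * 24 = 16030.224 g/day
Convert to kg/day: 16030.224 / 1000 = 16.030224 kg/day

16.030224 kg/day


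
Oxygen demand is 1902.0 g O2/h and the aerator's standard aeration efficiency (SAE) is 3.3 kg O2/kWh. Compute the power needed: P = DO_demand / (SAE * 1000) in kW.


SAE in g O2/kWh = 3.3 * 1000 = 3300 g/kWh
P = DO_demand / SAE_g = 1902.0 / 3300 = 0.576364 kW

0.576364 kW


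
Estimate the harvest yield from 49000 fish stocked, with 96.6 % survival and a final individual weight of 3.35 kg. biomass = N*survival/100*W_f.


Survivors = 49000 * 96.6/100 = 47334 fish
Harvest biomass = survivors * W_f = 47334 * 3.35 = 158568.9 kg

158568.9 kg


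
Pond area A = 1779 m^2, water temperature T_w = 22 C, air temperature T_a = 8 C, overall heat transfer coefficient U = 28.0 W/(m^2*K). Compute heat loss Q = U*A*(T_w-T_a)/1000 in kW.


Temperature difference dT = 22 - 8 = 14 K
Heat loss (W) = U * A * dT = 28.0 * 1779 * 14 = 697368 W
Convert to kW: 697368 / 1000 = 697.368 kW

697.368 kW


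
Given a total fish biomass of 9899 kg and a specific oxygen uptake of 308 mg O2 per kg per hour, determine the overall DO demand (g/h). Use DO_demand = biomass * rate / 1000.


Total O2 consumption (mg/h) = 9899 kg * 308 mg/(kg*h) = 3048892 mg/h
Convert to g/h: 3048892 / 1000 = 3048.892 g/h

3048.892 g/h


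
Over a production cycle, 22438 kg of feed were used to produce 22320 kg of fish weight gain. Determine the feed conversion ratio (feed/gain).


FCR = feed consumed / weight gained
FCR = 22438 kg / 22320 kg = 1.00529

1.00529


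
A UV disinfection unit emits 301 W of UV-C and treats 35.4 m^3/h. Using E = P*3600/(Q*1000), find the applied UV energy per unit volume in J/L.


Energy delivered per hour = 301 W * 3600 s = 1083600 J/h
Volume treated per hour = 35.4 m^3/h * 1000 = 35400 L/h
dose = 1083600 / 35400 = 30.6102 J/L

30.6102 J/L


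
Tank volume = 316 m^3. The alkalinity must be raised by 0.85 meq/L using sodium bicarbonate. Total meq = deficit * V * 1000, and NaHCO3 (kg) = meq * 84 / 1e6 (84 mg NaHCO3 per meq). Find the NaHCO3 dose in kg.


Tank volume in L = 316 m^3 * 1000 = 316000 L
Total meq required = 0.85 meq/L * 316000 L = 268600 meq
NaHCO3 mass = 268600 meq * 84 mg/meq / 1e6 = 22.5624 kg

22.5624 kg


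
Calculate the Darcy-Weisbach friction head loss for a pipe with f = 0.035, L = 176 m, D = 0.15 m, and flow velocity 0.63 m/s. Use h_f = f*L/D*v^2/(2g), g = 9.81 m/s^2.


v^2 = 0.63^2 = 0.3969 m^2/s^2
L/D = 176/0.15 = 1173.3333
h_f = f*(L/D)*v^2/(2g) = 0.035 * 1173.3333 * 0.3969 / 19.62 = 0.830752 m

0.830752 m


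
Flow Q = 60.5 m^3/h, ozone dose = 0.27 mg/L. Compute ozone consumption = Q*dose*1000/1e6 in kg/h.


O3 demand (mg/h) = Q * dose * 1000 = 60.5 * 0.27 * 1000 = 16335 mg/h
Convert mg to kg: 16335 / 1e6 = 0.016335 kg/h

0.016335 kg/h


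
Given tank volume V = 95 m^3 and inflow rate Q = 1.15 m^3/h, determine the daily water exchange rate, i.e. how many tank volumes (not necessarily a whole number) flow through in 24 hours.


Daily flow volume = 1.15 m^3/h * 24 h = 27.6 m^3/day
Exchanges = daily flow / tank volume = 27.6 / 95 = 0.290526 exchanges/day

0.290526 exchanges/day


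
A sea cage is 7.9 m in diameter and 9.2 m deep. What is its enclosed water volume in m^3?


r = d/2 = 7.9/2 = 3.95 m
Base area = pi*r^2 = pi*3.95^2 = 49.016699 m^2
Volume = 49.016699 * 9.2 = 450.954 m^3

450.954 m^3


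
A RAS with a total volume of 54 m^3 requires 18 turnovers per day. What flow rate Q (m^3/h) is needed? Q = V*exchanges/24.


Daily recirculation volume = 54 m^3 * 18 = 972 m^3/day
Flow rate Q = daily volume / 24 h = 972 / 24 = 40.5 m^3/h

40.5 m^3/h


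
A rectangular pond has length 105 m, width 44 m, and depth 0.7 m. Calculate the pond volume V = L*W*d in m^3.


Base area = L * W = 105 * 44 = 4620 m^2
Volume = area * depth = 4620 * 0.7 = 3234 m^3

3234 m^3


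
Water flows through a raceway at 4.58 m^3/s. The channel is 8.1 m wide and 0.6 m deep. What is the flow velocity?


Cross-sectional area = W * d = 8.1 * 0.6 = 4.86 m^2
Velocity = Q / A = 4.58 / 4.86 = 0.942387 m/s

0.942387 m/s


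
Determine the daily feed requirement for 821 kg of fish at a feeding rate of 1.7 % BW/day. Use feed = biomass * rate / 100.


Feeding rate fraction = 1.7% / 100 = 0.017
Daily feed = 821 kg * 0.017 = 13.957 kg/day

13.957 kg/day


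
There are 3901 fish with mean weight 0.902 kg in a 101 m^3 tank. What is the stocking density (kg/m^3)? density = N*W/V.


Total biomass = 3901 fish * 0.902 kg = 3518.702 kg
Density = total biomass / volume = 3518.702 / 101 = 34.8386 kg/m^3

34.8386 kg/m^3


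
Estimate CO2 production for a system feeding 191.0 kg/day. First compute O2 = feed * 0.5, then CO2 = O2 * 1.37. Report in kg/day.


O2 = 191.0 * 0.5 = 95.5
CO2 = 95.5 * 1.37 = 130.835

130.835 kg/day


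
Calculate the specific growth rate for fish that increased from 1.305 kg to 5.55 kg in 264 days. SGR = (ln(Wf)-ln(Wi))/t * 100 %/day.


ln(W_f) = ln(5.55) = 1.7137979
ln(W_i) = ln(1.305) = 0.26620304
ln(W_f) - ln(W_i) = 1.7137979 - 0.26620304 = 1.4475949
SGR = 1.4475949 / 264 * 100 = 0.548331 %/day

0.548331 %/day


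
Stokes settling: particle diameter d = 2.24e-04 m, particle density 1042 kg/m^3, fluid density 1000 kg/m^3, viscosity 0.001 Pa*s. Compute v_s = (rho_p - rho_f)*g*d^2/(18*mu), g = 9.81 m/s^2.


Density difference: rho_p - rho_f = 1042 - 1000 = 42 kg/m^3
d^2 = (2.24e-04)^2 = 5.0176e-08 m^2
Numerator = (rho_p - rho_f) * g * d^2 = 42 * 9.81 * 5.0176e-08 = 2.0673516e-05
Denominator = 18 * mu = 18 * 0.001 = 0.018
v_s = 2.0673516e-05 / 0.018 = 0.00114853 m/s
Check: Re = rho_f * v_s * d / mu = 1000 * 0.00114853 * 2.24e-04 / 0.001 = 0.257 < 1, so Stokes' law applies.

0.00114853 m/s


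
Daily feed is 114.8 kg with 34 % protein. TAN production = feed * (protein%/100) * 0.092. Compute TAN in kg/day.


Protein in feed = 114.8 * 34/100 = 39.032 kg/day
TAN = protein * 0.092 = 39.032 * 0.092 = 3.590944 kg/day

3.590944 kg/day


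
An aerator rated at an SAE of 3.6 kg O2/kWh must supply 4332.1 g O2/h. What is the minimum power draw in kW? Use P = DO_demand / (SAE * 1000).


SAE in g O2/kWh = 3.6 * 1000 = 3600 g/kWh
P = DO_demand / SAE_g = 4332.1 / 3600 = 1.20336 kW

1.20336 kW


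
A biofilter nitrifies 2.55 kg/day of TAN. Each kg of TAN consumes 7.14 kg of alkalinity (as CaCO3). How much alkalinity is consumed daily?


Alkalinity factor: 7.14 kg CaCO3 consumed per kg TAN nitrified
alk = 2.55 kg TAN * 7.14 = 18.207 kg CaCO3/day

18.207 kg CaCO3/day


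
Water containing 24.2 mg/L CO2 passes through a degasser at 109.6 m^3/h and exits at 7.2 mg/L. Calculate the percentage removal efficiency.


CO2_out / CO2_in = 7.2 / 24.2 = 0.29752066
Fraction remaining = 0.29752066
efficiency = (1 - 0.29752066) * 100 = 70.2479 %

70.2479 %


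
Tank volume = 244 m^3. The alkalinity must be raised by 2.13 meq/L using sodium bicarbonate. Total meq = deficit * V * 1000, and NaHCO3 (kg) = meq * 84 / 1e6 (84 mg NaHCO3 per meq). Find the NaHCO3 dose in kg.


Tank volume in L = 244 m^3 * 1000 = 244000 L
Total meq required = 2.13 meq/L * 244000 L = 519720 meq
NaHCO3 mass = 519720 meq * 84 mg/meq / 1e6 = 43.6565 kg

43.6565 kg


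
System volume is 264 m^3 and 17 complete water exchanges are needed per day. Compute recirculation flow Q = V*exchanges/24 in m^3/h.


Daily recirculation volume = 264 m^3 * 17 = 4488 m^3/day
Flow rate Q = daily volume / 24 h = 4488 / 24 = 187 m^3/h

187 m^3/h


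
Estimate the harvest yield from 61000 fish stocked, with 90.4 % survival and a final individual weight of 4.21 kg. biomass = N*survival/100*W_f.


Survivors = 61000 * 90.4/100 = 55144 fish
Harvest biomass = survivors * W_f = 55144 * 4.21 = 232156.24 kg

232156.24 kg


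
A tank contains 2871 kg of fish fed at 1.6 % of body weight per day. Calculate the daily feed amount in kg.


Feeding rate fraction = 1.6% / 100 = 0.016
Daily feed = 2871 kg * 0.016 = 45.936 kg/day

45.936 kg/day


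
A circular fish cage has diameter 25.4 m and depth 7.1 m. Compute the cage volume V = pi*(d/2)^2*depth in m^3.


r = d/2 = 25.4/2 = 12.7 m
Base area = pi*r^2 = pi*12.7^2 = 506.70748 m^2
Volume = 506.70748 * 7.1 = 3597.62 m^3

3597.62 m^3


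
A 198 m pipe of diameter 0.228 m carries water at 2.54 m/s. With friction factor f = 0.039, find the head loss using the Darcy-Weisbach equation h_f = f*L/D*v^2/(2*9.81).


v^2 = 2.54^2 = 6.4516 m^2/s^2
L/D = 198/0.228 = 868.42105
h_f = f*(L/D)*v^2/(2g) = 0.039 * 868.42105 * 6.4516 / 19.62 = 11.1369 m

11.1369 m


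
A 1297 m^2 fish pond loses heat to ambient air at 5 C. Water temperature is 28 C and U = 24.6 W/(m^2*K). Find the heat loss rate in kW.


Temperature difference dT = 28 - 5 = 23 K
Heat loss (W) = U * A * dT = 24.6 * 1297 * 23 = 733842.6 W
Convert to kW: 733842.6 / 1000 = 733.8426 kW

733.8426 kW


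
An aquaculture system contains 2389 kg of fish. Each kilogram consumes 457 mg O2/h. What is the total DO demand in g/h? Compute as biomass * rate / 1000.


Total O2 consumption (mg/h) = 2389 kg * 457 mg/(kg*h) = 1091773 mg/h
Convert to g/h: 1091773 / 1000 = 1091.773 g/h

1091.773 g/h


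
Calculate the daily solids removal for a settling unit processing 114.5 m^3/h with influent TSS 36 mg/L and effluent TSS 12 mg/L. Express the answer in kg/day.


Concentration drop: TSS_in - TSS_out = 36 - 12 = 24 mg/L
Hourly solids removed = Q * dTSS = 114.5 m^3/h * 24 mg/L = 2748 g/h  (m^3/h * mg/L = g/h)
Daily solids removed = 2748 * 24 = 65952 g/day
Convert g to kg: 65952 / 1000 = 65.952 kg/day

65.952 kg/day


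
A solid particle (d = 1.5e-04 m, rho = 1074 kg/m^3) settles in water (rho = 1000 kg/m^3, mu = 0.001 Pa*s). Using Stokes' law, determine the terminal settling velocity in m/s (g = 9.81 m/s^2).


Density difference: rho_p - rho_f = 1074 - 1000 = 74 kg/m^3
d^2 = (1.5e-04)^2 = 2.25e-08 m^2
Numerator = (rho_p - rho_f) * g * d^2 = 74 * 9.81 * 2.25e-08 = 1.633365e-05
Denominator = 18 * mu = 18 * 0.001 = 0.018
v_s = 1.633365e-05 / 0.018 = 9.07425e-04 m/s
Check: Re = rho_f * v_s * d / mu = 1000 * 9.07425e-04 * 1.5e-04 / 0.001 = 0.136 < 1, so Stokes' law applies.

9.07425e-04 m/s


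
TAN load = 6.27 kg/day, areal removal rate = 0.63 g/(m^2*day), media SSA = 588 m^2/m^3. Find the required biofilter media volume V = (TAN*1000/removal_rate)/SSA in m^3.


A = 6.27*1000 / 0.63 = 9952.381 m^2
V = 9952.381 / 588 = 16.9258

16.9258 m^3


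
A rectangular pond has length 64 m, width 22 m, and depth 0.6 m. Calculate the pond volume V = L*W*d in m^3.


Base area = L * W = 64 * 22 = 1408 m^2
Volume = area * depth = 1408 * 0.6 = 844.8 m^3

844.8 m^3


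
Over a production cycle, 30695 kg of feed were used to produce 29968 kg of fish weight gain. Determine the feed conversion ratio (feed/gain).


FCR = feed consumed / weight gained
FCR = 30695 kg / 29968 kg = 1.02426

1.02426


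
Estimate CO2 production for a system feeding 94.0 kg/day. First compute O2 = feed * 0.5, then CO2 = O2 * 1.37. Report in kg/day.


O2 = 94.0 * 0.5 = 47
CO2 = 47 * 1.37 = 64.39

64.39 kg/day


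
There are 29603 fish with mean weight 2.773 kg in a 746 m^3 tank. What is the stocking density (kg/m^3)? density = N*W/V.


Total biomass = 29603 fish * 2.773 kg = 82089.119 kg
Density = total biomass / volume = 82089.119 / 746 = 110.039 kg/m^3

110.039 kg/m^3


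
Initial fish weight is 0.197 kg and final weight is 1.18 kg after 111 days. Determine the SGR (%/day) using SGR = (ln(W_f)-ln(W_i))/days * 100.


ln(W_f) = ln(1.18) = 0.16551444
ln(W_i) = ln(0.197) = -1.6245516
ln(W_f) - ln(W_i) = 0.16551444 - -1.6245516 = 1.790066
SGR = 1.790066 / 111 * 100 = 1.61267 %/day

1.61267 %/day


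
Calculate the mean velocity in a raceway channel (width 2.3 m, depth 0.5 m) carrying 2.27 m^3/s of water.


Cross-sectional area = W * d = 2.3 * 0.5 = 1.15 m^2
Velocity = Q / A = 2.27 / 1.15 = 1.97391 m/s

1.97391 m/s


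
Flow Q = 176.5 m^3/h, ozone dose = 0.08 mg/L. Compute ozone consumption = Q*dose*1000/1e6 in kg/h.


O3 demand (mg/h) = Q * dose * 1000 = 176.5 * 0.08 * 1000 = 14120 mg/h
Convert mg to kg: 14120 / 1e6 = 0.01412 kg/h

0.01412 kg/h


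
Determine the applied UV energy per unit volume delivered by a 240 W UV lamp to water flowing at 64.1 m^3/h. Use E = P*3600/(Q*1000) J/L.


Energy delivered per hour = 240 W * 3600 s = 864000 J/h
Volume treated per hour = 64.1 m^3/h * 1000 = 64100 L/h
dose = 864000 / 64100 = 13.4789 J/L

13.4789 J/L


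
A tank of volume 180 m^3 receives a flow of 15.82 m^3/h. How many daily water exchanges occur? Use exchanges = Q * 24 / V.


Daily flow volume = 15.82 m^3/h * 24 h = 379.68 m^3/day
Exchanges = daily flow / tank volume = 379.68 / 180 = 2.10933 exchanges/day

2.10933 exchanges/day


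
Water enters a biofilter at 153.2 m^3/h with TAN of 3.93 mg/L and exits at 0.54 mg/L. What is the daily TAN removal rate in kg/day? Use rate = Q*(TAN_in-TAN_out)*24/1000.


Concentration drop: TAN_in - TAN_out = 3.93 - 0.54 = 3.39 mg/L
Hourly TAN removed = Q * dTAN = 153.2 m^3/h * 3.39 mg/L = 519.348 g/h  (m^3/h * mg/L = g/h)
Daily TAN removed = 519.348 * 24 = 12464.352 g/day
Convert to kg/day: 12464.352 / 1000 = 12.464352 kg/day

12.464352 kg/day


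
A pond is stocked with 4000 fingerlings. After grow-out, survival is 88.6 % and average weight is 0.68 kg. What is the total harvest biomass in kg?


Survivors = 4000 * 88.6/100 = 3544 fish
Harvest biomass = survivors * W_f = 3544 * 0.68 = 2409.92 kg

2409.92 kg


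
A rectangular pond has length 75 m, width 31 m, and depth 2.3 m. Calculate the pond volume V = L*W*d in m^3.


Base area = L * W = 75 * 31 = 2325 m^2
Volume = area * depth = 2325 * 2.3 = 5347.5 m^3

5347.5 m^3


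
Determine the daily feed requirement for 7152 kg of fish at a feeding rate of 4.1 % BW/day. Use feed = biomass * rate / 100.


Feeding rate fraction = 4.1% / 100 = 0.041
Daily feed = 7152 kg * 0.041 = 293.232 kg/day

293.232 kg/day


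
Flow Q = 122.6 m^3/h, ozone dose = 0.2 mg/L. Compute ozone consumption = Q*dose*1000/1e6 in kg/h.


O3 demand (mg/h) = Q * dose * 1000 = 122.6 * 0.2 * 1000 = 24520 mg/h
Convert mg to kg: 24520 / 1e6 = 0.02452 kg/h

0.02452 kg/h


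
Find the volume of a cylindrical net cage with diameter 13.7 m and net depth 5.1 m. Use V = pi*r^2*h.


r = d/2 = 13.7/2 = 6.85 m
Base area = pi*r^2 = pi*6.85^2 = 147.41138 m^2
Volume = 147.41138 * 5.1 = 751.798 m^3

751.798 m^3


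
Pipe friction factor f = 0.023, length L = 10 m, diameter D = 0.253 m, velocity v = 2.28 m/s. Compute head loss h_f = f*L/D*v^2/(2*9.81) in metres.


v^2 = 2.28^2 = 5.1984 m^2/s^2
L/D = 10/0.253 = 39.525692
h_f = f*(L/D)*v^2/(2g) = 0.023 * 39.525692 * 5.1984 / 19.62 = 0.240867 m

0.240867 m


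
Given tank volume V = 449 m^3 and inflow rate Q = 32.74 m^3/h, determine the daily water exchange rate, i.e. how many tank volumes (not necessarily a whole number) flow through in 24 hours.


Daily flow volume = 32.74 m^3/h * 24 h = 785.76 m^3/day
Exchanges = daily flow / tank volume = 785.76 / 449 = 1.75002 exchanges/day

1.75002 exchanges/day


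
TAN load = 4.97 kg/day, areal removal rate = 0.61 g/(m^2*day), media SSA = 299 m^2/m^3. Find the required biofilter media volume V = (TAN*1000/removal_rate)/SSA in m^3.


A = 4.97*1000 / 0.61 = 8147.541 m^2
V = 8147.541 / 299 = 27.2493

27.2493 m^3


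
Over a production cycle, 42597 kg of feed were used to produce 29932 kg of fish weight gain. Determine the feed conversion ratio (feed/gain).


FCR = feed consumed / weight gained
FCR = 42597 kg / 29932 kg = 1.42313

1.42313


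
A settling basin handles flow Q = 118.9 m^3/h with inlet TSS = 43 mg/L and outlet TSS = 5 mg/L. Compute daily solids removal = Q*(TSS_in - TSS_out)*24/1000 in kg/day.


Concentration drop: TSS_in - TSS_out = 43 - 5 = 38 mg/L
Hourly solids removed = Q * dTSS = 118.9 m^3/h * 38 mg/L = 4518.2 g/h  (m^3/h * mg/L = g/h)
Daily solids removed = 4518.2 * 24 = 108436.8 g/day
Convert g to kg: 108436.8 / 1000 = 108.4368 kg/day

108.4368 kg/day


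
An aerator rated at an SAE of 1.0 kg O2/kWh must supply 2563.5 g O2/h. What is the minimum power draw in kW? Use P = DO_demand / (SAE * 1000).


SAE in g O2/kWh = 1.0 * 1000 = 1000 g/kWh
P = DO_demand / SAE_g = 2563.5 / 1000 = 2.5635 kW

2.5635 kW


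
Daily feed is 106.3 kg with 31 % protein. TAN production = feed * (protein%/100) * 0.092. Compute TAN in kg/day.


Protein in feed = 106.3 * 31/100 = 32.953 kg/day
TAN = protein * 0.092 = 32.953 * 0.092 = 3.031676 kg/day

3.031676 kg/day


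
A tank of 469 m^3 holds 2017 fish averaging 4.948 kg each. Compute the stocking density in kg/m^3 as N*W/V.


Total biomass = 2017 fish * 4.948 kg = 9980.116 kg
Density = total biomass / volume = 9980.116 / 469 = 21.2796 kg/m^3

21.2796 kg/m^3


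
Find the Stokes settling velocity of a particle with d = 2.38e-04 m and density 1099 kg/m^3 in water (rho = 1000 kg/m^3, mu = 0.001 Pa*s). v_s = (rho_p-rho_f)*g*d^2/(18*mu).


Density difference: rho_p - rho_f = 1099 - 1000 = 99 kg/m^3
d^2 = (2.38e-04)^2 = 5.6644e-08 m^2
Numerator = (rho_p - rho_f) * g * d^2 = 99 * 9.81 * 5.6644e-08 = 5.5012086e-05
Denominator = 18 * mu = 18 * 0.001 = 0.018
v_s = 5.5012086e-05 / 0.018 = 0.00305623 m/s
Check: Re = rho_f * v_s * d / mu = 1000 * 0.00305623 * 2.38e-04 / 0.001 = 0.727 < 1, so Stokes' law applies.

0.00305623 m/s


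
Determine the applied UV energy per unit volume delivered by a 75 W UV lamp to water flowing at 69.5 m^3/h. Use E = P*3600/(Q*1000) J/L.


Energy delivered per hour = 75 W * 3600 s = 270000 J/h
Volume treated per hour = 69.5 m^3/h * 1000 = 69500 L/h
dose = 270000 / 69500 = 3.88489 J/L

3.88489 J/L


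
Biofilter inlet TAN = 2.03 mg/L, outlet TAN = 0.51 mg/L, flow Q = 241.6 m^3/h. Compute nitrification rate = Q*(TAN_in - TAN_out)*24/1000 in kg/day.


Concentration drop: TAN_in - TAN_out = 2.03 - 0.51 = 1.52 mg/L
Hourly TAN removed = Q * dTAN = 241.6 m^3/h * 1.52 mg/L = 367.232 g/h  (m^3/h * mg/L = g/h)
Daily TAN removed = 367.232 * 24 = 8813.568 g/day
Convert to kg/day: 8813.568 / 1000 = 8.813568 kg/day

8.813568 kg/day


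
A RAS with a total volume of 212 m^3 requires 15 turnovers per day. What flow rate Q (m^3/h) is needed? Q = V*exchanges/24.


Daily recirculation volume = 212 m^3 * 15 = 3180 m^3/day
Flow rate Q = daily volume / 24 h = 3180 / 24 = 132.5 m^3/h

132.5 m^3/h


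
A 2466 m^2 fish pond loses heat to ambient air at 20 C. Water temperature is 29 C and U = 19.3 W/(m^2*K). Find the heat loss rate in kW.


Temperature difference dT = 29 - 20 = 9 K
Heat loss (W) = U * A * dT = 19.3 * 2466 * 9 = 428344.2 W
Convert to kW: 428344.2 / 1000 = 428.3442 kW

428.3442 kW


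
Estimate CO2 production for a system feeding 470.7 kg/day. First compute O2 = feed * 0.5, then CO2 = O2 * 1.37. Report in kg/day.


O2 = 470.7 * 0.5 = 235.35
CO2 = 235.35 * 1.37 = 322.4295

322.4295 kg/day


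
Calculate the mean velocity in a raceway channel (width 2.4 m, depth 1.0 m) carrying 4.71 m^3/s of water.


Cross-sectional area = W * d = 2.4 * 1.0 = 2.4 m^2
Velocity = Q / A = 4.71 / 2.4 = 1.9625 m/s

1.9625 m/s


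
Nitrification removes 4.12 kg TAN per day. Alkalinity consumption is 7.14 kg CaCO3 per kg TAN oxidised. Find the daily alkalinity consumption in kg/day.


Alkalinity factor: 7.14 kg CaCO3 consumed per kg TAN nitrified
alk = 4.12 kg TAN * 7.14 = 29.4168 kg CaCO3/day

29.4168 kg CaCO3/day


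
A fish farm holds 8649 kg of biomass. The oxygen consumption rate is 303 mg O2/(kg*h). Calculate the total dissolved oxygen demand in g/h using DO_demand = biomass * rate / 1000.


Total O2 consumption (mg/h) = 8649 kg * 303 mg/(kg*h) = 2620647 mg/h
Convert to g/h: 2620647 / 1000 = 2620.647 g/h

2620.647 g/h


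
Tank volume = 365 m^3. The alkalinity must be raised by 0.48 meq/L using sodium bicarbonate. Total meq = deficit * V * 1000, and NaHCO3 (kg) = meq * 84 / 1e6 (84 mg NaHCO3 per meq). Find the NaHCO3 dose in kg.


Tank volume in L = 365 m^3 * 1000 = 365000 L
Total meq required = 0.48 meq/L * 365000 L = 175200 meq
NaHCO3 mass = 175200 meq * 84 mg/meq / 1e6 = 14.7168 kg

14.7168 kg


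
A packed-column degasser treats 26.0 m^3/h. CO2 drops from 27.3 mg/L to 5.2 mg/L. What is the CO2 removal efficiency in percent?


CO2_out / CO2_in = 5.2 / 27.3 = 0.19047619
Fraction remaining = 0.19047619
efficiency = (1 - 0.19047619) * 100 = 80.9524 %

80.9524 %


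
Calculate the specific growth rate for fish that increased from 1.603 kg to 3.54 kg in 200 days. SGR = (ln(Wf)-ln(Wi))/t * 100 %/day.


ln(W_f) = ln(3.54) = 1.2641267
ln(W_i) = ln(1.603) = 0.47187687
ln(W_f) - ln(W_i) = 1.2641267 - 0.47187687 = 0.79224983
SGR = 0.79224983 / 200 * 100 = 0.396125 %/day

0.396125 %/day


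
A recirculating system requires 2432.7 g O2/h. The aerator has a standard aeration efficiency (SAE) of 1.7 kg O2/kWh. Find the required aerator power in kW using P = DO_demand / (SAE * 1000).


SAE in g O2/kWh = 1.7 * 1000 = 1700 g/kWh
P = DO_demand / SAE_g = 2432.7 / 1700 = 1.431 kW

1.431 kW


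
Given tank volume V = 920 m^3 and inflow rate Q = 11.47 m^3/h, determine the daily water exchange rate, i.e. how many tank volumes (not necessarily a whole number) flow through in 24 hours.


Daily flow volume = 11.47 m^3/h * 24 h = 275.28 m^3/day
Exchanges = daily flow / tank volume = 275.28 / 920 = 0.299217 exchanges/day

0.299217 exchanges/day


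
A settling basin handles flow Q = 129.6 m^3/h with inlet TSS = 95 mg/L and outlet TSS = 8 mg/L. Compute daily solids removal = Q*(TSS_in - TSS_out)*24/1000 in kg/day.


Concentration drop: TSS_in - TSS_out = 95 - 8 = 87 mg/L
Hourly solids removed = Q * dTSS = 129.6 m^3/h * 87 mg/L = 11275.2 g/h  (m^3/h * mg/L = g/h)
Daily solids removed = 11275.2 * 24 = 270604.8 g/day
Convert g to kg: 270604.8 / 1000 = 270.6048 kg/day

270.6048 kg/day


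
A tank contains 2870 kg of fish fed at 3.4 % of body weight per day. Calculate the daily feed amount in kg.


Feeding rate fraction = 3.4% / 100 = 0.034
Daily feed = 2870 kg * 0.034 = 97.58 kg/day

97.58 kg/day


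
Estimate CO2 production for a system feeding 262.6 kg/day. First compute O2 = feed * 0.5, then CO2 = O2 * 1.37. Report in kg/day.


O2 = 262.6 * 0.5 = 131.3
CO2 = 131.3 * 1.37 = 179.881

179.881 kg/day


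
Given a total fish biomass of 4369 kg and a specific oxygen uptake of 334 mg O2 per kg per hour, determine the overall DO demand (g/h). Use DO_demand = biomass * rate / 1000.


Total O2 consumption (mg/h) = 4369 kg * 334 mg/(kg*h) = 1459246 mg/h
Convert to g/h: 1459246 / 1000 = 1459.246 g/h

1459.246 g/h


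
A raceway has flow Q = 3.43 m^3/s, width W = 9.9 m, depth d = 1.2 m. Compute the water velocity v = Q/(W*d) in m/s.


Cross-sectional area = W * d = 9.9 * 1.2 = 11.88 m^2
Velocity = Q / A = 3.43 / 11.88 = 0.288721 m/s

0.288721 m/s


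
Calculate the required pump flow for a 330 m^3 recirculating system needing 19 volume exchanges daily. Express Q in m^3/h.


Daily recirculation volume = 330 m^3 * 19 = 6270 m^3/day
Flow rate Q = daily volume / 24 h = 6270 / 24 = 261.25 m^3/h

261.25 m^3/h


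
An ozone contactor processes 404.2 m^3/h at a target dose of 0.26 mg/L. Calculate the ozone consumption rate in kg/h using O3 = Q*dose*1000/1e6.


O3 demand (mg/h) = Q * dose * 1000 = 404.2 * 0.26 * 1000 = 105092 mg/h
Convert mg to kg: 105092 / 1e6 = 0.105092 kg/h

0.105092 kg/h


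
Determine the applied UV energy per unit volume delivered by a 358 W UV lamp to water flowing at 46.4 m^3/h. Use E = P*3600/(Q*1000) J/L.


Energy delivered per hour = 358 W * 3600 s = 1288800 J/h
Volume treated per hour = 46.4 m^3/h * 1000 = 46400 L/h
dose = 1288800 / 46400 = 27.7759 J/L

27.7759 J/L


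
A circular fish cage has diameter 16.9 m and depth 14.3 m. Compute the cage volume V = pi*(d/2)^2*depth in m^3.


r = d/2 = 16.9/2 = 8.45 m
Base area = pi*r^2 = pi*8.45^2 = 224.31757 m^2
Volume = 224.31757 * 14.3 = 3207.74 m^3

3207.74 m^3


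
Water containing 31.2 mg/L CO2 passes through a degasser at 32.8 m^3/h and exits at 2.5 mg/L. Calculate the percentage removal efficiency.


CO2_out / CO2_in = 2.5 / 31.2 = 0.080128205
Fraction remaining = 0.080128205
efficiency = (1 - 0.080128205) * 100 = 91.9872 %

91.9872 %


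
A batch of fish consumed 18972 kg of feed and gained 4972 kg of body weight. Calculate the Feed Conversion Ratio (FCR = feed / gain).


FCR = feed consumed / weight gained
FCR = 18972 kg / 4972 kg = 3.81577

3.81577


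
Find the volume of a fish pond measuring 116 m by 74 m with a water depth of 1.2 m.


Base area = L * W = 116 * 74 = 8584 m^2
Volume = area * depth = 8584 * 1.2 = 10300.8 m^3

10300.8 m^3


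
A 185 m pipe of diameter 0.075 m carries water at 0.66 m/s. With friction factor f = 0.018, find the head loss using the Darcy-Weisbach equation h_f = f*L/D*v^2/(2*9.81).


v^2 = 0.66^2 = 0.4356 m^2/s^2
L/D = 185/0.075 = 2466.6667
h_f = f*(L/D)*v^2/(2g) = 0.018 * 2466.6667 * 0.4356 / 19.62 = 0.985761 m

0.985761 m


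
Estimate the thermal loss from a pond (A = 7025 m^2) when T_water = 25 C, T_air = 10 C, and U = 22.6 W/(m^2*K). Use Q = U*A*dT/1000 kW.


Temperature difference dT = 25 - 10 = 15 K
Heat loss (W) = U * A * dT = 22.6 * 7025 * 15 = 2381475 W
Convert to kW: 2381475 / 1000 = 2381.475 kW

2381.475 kW


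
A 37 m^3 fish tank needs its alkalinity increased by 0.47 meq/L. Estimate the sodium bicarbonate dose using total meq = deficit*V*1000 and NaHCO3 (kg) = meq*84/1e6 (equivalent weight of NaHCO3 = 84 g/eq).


Tank volume in L = 37 m^3 * 1000 = 37000 L
Total meq required = 0.47 meq/L * 37000 L = 17390 meq
NaHCO3 mass = 17390 meq * 84 mg/meq / 1e6 = 1.46076 kg

1.46076 kg


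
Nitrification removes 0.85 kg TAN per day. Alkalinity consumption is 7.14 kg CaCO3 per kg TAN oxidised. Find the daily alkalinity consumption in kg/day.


Alkalinity factor: 7.14 kg CaCO3 consumed per kg TAN nitrified
alk = 0.85 kg TAN * 7.14 = 6.069 kg CaCO3/day

6.069 kg CaCO3/day


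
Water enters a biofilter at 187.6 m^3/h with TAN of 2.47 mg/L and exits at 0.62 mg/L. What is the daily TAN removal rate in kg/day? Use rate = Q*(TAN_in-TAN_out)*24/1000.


Concentration drop: TAN_in - TAN_out = 2.47 - 0.62 = 1.85 mg/L
Hourly TAN removed = Q * dTAN = 187.6 m^3/h * 1.85 mg/L = 347.06 g/h  (m^3/h * mg/L = g/h)
Daily TAN removed = 347.06 * 24 = 8329.44 g/day
Convert to kg/day: 8329.44 / 1000 = 8.32944 kg/day

8.32944 kg/day


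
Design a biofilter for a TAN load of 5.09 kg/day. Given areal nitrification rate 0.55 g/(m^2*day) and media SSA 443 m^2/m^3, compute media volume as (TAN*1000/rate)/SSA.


A = 5.09*1000 / 0.55 = 9254.5455 m^2
V = 9254.5455 / 443 = 20.8906

20.8906 m^3


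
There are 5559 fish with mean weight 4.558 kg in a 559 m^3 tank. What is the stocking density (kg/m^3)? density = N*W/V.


Total biomass = 5559 fish * 4.558 kg = 25337.922 kg
Density = total biomass / volume = 25337.922 / 559 = 45.3272 kg/m^3

45.3272 kg/m^3


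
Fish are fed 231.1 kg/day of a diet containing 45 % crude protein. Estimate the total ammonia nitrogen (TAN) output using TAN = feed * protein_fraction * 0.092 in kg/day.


Protein in feed = 231.1 * 45/100 = 103.995 kg/day
TAN = protein * 0.092 = 103.995 * 0.092 = 9.56754 kg/day

9.56754 kg/day


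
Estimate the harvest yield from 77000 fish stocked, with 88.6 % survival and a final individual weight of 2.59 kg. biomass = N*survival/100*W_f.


Survivors = 77000 * 88.6/100 = 68222 fish
Harvest biomass = survivors * W_f = 68222 * 2.59 = 176694.98 kg

176694.98 kg


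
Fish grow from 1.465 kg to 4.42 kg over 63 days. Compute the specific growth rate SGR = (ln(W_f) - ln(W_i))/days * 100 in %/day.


ln(W_f) = ln(4.42) = 1.4861397
ln(W_i) = ln(1.465) = 0.38185524
ln(W_f) - ln(W_i) = 1.4861397 - 0.38185524 = 1.1042845
SGR = 1.1042845 / 63 * 100 = 1.75283 %/day

1.75283 %/day


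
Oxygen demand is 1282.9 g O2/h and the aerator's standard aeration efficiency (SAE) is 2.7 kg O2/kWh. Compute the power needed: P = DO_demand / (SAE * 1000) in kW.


SAE in g O2/kWh = 2.7 * 1000 = 2700 g/kWh
P = DO_demand / SAE_g = 1282.9 / 2700 = 0.475148 kW

0.475148 kW


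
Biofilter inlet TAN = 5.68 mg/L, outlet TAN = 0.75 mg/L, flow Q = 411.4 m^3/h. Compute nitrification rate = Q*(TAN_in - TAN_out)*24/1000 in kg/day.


Concentration drop: TAN_in - TAN_out = 5.68 - 0.75 = 4.93 mg/L
Hourly TAN removed = Q * dTAN = 411.4 m^3/h * 4.93 mg/L = 2028.202 g/h  (m^3/h * mg/L = g/h)
Daily TAN removed = 2028.202 * 24 = 48676.848 g/day
Convert to kg/day: 48676.848 / 1000 = 48.676848 kg/day

48.676848 kg/day


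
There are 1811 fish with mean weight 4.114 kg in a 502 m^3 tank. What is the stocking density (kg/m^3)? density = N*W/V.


Total biomass = 1811 fish * 4.114 kg = 7450.454 kg
Density = total biomass / volume = 7450.454 / 502 = 14.8415 kg/m^3

14.8415 kg/m^3


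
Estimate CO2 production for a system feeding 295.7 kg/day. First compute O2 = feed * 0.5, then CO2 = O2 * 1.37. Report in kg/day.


O2 = 295.7 * 0.5 = 147.85
CO2 = 147.85 * 1.37 = 202.5545

202.5545 kg/day


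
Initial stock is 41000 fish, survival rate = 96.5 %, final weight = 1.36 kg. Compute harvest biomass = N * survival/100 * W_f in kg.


Survivors = 41000 * 96.5/100 = 39565 fish
Harvest biomass = survivors * W_f = 39565 * 1.36 = 53808.4 kg

53808.4 kg


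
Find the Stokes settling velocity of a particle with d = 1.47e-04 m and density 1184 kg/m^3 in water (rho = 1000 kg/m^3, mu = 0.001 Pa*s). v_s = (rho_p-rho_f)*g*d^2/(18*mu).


Density difference: rho_p - rho_f = 1184 - 1000 = 184 kg/m^3
d^2 = (1.47e-04)^2 = 2.1609e-08 m^2
Numerator = (rho_p - rho_f) * g * d^2 = 184 * 9.81 * 2.1609e-08 = 3.9005109e-05
Denominator = 18 * mu = 18 * 0.001 = 0.018
v_s = 3.9005109e-05 / 0.018 = 0.00216695 m/s
Check: Re = rho_f * v_s * d / mu = 1000 * 0.00216695 * 1.47e-04 / 0.001 = 0.319 < 1, so Stokes' law applies.

0.00216695 m/s


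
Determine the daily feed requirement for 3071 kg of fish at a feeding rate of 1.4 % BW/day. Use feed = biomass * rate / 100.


Feeding rate fraction = 1.4% / 100 = 0.014
Daily feed = 3071 kg * 0.014 = 42.994 kg/day

42.994 kg/day


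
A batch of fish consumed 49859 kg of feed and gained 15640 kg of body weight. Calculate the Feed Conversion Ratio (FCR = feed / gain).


FCR = feed consumed / weight gained
FCR = 49859 kg / 15640 kg = 3.18792

3.18792


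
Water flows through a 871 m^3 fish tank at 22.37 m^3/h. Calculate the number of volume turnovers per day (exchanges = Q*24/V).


Daily flow volume = 22.37 m^3/h * 24 h = 536.88 m^3/day
Exchanges = daily flow / tank volume = 536.88 / 871 = 0.616395 exchanges/day

0.616395 exchanges/day


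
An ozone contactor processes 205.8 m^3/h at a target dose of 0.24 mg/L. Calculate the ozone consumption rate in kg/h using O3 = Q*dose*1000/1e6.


O3 demand (mg/h) = Q * dose * 1000 = 205.8 * 0.24 * 1000 = 49392 mg/h
Convert mg to kg: 49392 / 1e6 = 0.049392 kg/h

0.049392 kg/h


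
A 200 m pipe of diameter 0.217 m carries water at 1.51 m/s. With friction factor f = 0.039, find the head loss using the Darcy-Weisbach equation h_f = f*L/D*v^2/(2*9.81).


v^2 = 1.51^2 = 2.2801 m^2/s^2
L/D = 200/0.217 = 921.65899
h_f = f*(L/D)*v^2/(2g) = 0.039 * 921.65899 * 2.2801 / 19.62 = 4.17724 m

4.17724 m


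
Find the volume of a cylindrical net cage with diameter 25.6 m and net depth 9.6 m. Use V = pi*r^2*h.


r = d/2 = 25.6/2 = 12.8 m
Base area = pi*r^2 = pi*12.8^2 = 514.71854 m^2
Volume = 514.71854 * 9.6 = 4941.3 m^3

4941.3 m^3


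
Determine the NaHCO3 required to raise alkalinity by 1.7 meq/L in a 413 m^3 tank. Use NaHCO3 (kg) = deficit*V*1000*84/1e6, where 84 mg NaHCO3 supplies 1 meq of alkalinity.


Tank volume in L = 413 m^3 * 1000 = 413000 L
Total meq required = 1.7 meq/L * 413000 L = 702100 meq
NaHCO3 mass = 702100 meq * 84 mg/meq / 1e6 = 58.9764 kg

58.9764 kg


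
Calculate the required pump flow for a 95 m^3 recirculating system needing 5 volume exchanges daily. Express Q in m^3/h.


Daily recirculation volume = 95 m^3 * 5 = 475 m^3/day
Flow rate Q = daily volume / 24 h = 475 / 24 = 19.7917 m^3/h

19.7917 m^3/h


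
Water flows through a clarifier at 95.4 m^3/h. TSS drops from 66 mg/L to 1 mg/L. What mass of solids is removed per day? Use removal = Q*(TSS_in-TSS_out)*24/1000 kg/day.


Concentration drop: TSS_in - TSS_out = 66 - 1 = 65 mg/L
Hourly solids removed = Q * dTSS = 95.4 m^3/h * 65 mg/L = 6201 g/h  (m^3/h * mg/L = g/h)
Daily solids removed = 6201 * 24 = 148824 g/day
Convert g to kg: 148824 / 1000 = 148.824 kg/day

148.824 kg/day


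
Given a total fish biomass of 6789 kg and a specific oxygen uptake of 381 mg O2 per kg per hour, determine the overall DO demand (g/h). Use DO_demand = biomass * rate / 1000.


Total O2 consumption (mg/h) = 6789 kg * 381 mg/(kg*h) = 2586609 mg/h
Convert to g/h: 2586609 / 1000 = 2586.609 g/h

2586.609 g/h


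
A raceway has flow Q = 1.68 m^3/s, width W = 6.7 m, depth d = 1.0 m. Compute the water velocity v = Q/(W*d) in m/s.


Cross-sectional area = W * d = 6.7 * 1.0 = 6.7 m^2
Velocity = Q / A = 1.68 / 6.7 = 0.250746 m/s

0.250746 m/s


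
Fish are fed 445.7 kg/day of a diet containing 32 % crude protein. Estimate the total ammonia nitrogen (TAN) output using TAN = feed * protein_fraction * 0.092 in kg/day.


Protein in feed = 445.7 * 32/100 = 142.624 kg/day
TAN = protein * 0.092 = 142.624 * 0.092 = 13.121408 kg/day

13.121408 kg/day


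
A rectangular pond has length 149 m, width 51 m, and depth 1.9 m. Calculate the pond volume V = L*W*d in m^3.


Base area = L * W = 149 * 51 = 7599 m^2
Volume = area * depth = 7599 * 1.9 = 14438.1 m^3

14438.1 m^3


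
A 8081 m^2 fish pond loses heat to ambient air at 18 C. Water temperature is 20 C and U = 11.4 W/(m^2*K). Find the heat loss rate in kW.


Temperature difference dT = 20 - 18 = 2 K
Heat loss (W) = U * A * dT = 11.4 * 8081 * 2 = 184246.8 W
Convert to kW: 184246.8 / 1000 = 184.2468 kW

184.2468 kW


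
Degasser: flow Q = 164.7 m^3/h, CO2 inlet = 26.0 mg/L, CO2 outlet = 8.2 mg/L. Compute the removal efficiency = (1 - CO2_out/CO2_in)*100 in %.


CO2_out / CO2_in = 8.2 / 26.0 = 0.31538462
Fraction remaining = 0.31538462
efficiency = (1 - 0.31538462) * 100 = 68.4615 %

68.4615 %


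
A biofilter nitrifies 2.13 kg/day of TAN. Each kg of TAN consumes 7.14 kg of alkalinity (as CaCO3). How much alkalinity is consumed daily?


Alkalinity factor: 7.14 kg CaCO3 consumed per kg TAN nitrified
alk = 2.13 kg TAN * 7.14 = 15.2082 kg CaCO3/day

15.2082 kg CaCO3/day


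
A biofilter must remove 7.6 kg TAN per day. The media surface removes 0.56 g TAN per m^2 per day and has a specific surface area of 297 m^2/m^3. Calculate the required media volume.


A = 7.6*1000 / 0.56 = 13571.429 m^2
V = 13571.429 / 297 = 45.695

45.695 m^3


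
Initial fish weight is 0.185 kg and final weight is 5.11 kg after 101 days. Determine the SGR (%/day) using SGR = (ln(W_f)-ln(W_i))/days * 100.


ln(W_f) = ln(5.11) = 1.6311994
ln(W_i) = ln(0.185) = -1.6873995
ln(W_f) - ln(W_i) = 1.6311994 - -1.6873995 = 3.3185989
SGR = 3.3185989 / 101 * 100 = 3.28574 %/day

3.28574 %/day


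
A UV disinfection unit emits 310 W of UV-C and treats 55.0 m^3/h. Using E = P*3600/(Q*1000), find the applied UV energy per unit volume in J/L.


Energy delivered per hour = 310 W * 3600 s = 1116000 J/h
Volume treated per hour = 55.0 m^3/h * 1000 = 55000 L/h
dose = 1116000 / 55000 = 20.2909 J/L

20.2909 J/L


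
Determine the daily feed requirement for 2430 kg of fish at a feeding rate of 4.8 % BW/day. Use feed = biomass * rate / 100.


Feeding rate fraction = 4.8% / 100 = 0.048
Daily feed = 2430 kg * 0.048 = 116.64 kg/day

116.64 kg/day


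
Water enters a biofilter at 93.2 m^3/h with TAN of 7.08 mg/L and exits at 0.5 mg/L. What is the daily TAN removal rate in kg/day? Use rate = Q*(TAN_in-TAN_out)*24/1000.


Concentration drop: TAN_in - TAN_out = 7.08 - 0.5 = 6.58 mg/L
Hourly TAN removed = Q * dTAN = 93.2 m^3/h * 6.58 mg/L = 613.256 g/h  (m^3/h * mg/L = g/h)
Daily TAN removed = 613.256 * 24 = 14718.144 g/day
Convert to kg/day: 14718.144 / 1000 = 14.718144 kg/day

14.718144 kg/day


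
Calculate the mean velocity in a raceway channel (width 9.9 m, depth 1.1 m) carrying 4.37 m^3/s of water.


Cross-sectional area = W * d = 9.9 * 1.1 = 10.89 m^2
Velocity = Q / A = 4.37 / 10.89 = 0.401286 m/s

0.401286 m/s


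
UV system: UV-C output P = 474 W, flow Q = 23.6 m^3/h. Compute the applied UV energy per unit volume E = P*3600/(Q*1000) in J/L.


Energy delivered per hour = 474 W * 3600 s = 1706400 J/h
Volume treated per hour = 23.6 m^3/h * 1000 = 23600 L/h
dose = 1706400 / 23600 = 72.3051 J/L

72.3051 J/L


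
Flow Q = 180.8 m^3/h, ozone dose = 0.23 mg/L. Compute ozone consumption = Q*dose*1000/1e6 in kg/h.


O3 demand (mg/h) = Q * dose * 1000 = 180.8 * 0.23 * 1000 = 41584 mg/h
Convert mg to kg: 41584 / 1e6 = 0.041584 kg/h

0.041584 kg/h


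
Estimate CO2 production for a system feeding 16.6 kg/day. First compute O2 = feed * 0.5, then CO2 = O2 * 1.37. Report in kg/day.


O2 = 16.6 * 0.5 = 8.3
CO2 = 8.3 * 1.37 = 11.371

11.371 kg/day


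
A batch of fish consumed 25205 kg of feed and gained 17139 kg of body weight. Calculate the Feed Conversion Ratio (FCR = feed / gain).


FCR = feed consumed / weight gained
FCR = 25205 kg / 17139 kg = 1.47062

1.47062


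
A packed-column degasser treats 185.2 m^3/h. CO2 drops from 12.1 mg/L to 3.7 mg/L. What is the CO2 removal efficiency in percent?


CO2_out / CO2_in = 3.7 / 12.1 = 0.30578512
Fraction remaining = 0.30578512
efficiency = (1 - 0.30578512) * 100 = 69.4215 %

69.4215 %


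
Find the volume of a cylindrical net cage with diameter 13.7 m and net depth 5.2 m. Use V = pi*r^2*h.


r = d/2 = 13.7/2 = 6.85 m
Base area = pi*r^2 = pi*6.85^2 = 147.41138 m^2
Volume = 147.41138 * 5.2 = 766.539 m^3

766.539 m^3


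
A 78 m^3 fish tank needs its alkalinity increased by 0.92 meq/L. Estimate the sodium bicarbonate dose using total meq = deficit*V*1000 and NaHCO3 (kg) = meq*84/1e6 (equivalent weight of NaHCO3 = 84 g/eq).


Tank volume in L = 78 m^3 * 1000 = 78000 L
Total meq required = 0.92 meq/L * 78000 L = 71760 meq
NaHCO3 mass = 71760 meq * 84 mg/meq / 1e6 = 6.02784 kg

6.02784 kg
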